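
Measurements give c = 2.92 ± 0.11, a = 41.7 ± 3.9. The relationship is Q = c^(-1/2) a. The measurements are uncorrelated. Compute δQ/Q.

0.0954

For a monomial Q ∝ c^(-1/2), a, fractional errors add in quadrature:
  (−½·δc/c)² = (-0.5×0.0377)² = 0.000355;  (1·δa/a)² = (1×0.0935)² = 0.00875
δQ/Q = √(0.00910) = 0.0954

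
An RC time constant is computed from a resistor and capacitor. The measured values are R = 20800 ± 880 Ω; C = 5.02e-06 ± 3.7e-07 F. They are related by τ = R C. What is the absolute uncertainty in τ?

0.00887 s

For a monomial τ ∝ R, C, fractional errors add in quadrature:
  (1·δR/R)² = (1×0.0423)² = 0.00179;  (1·δC/C)² = (1×0.0737)² = 0.00543
δτ/τ = √(0.00722) = 0.0850
τ = 0.104 s, so δτ = 0.0850 × 0.104 = 0.00887 s.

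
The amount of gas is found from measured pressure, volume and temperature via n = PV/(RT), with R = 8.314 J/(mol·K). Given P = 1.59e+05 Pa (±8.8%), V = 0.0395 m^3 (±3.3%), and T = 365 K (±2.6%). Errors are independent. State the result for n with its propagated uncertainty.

For a monomial n ∝ P, V, T^-1, fractional errors add in quadrature:
  (1·δP/P)² = (1×0.0880)² = 0.00774;  (1·δV/V)² = (1×0.0330)² = 0.00109;  (-1·δT/T)² = (-1×0.0260)² = 0.000676
δn/n = √(0.00951) = 0.0975
n = 2.07 mol, so δn = 0.0975 × 2.07 = 0.202 mol.

2.07 ± 0.202 mol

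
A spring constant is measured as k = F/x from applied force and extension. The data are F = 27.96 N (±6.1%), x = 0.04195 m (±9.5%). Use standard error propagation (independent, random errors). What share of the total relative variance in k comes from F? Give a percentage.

(δk/k)² = (1·δF/F)² + (-1·δx/x)²
  F term: (1×0.0610)² = 0.00372
  x term: (-1×0.0950)² = 0.00903
Total = 0.0127. Share from F = 0.00372/0.0127 = 0.292.

29.2%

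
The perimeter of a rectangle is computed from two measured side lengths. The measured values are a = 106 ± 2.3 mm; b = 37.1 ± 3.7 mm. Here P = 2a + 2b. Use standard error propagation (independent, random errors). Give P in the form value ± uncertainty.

286 ± 8.71 mm

Sums and differences: (δP)² = Σ (cᵢ δxᵢ)².
  (2·δa)² = 21.2;  (2·δb)² = 54.8
δP = √(75.9) = 8.71 mm
P = 286 mm.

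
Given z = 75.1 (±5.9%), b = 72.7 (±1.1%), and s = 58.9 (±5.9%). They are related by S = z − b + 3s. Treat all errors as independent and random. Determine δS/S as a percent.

6.34%

For a sum/difference, combine absolute errors in quadrature:
  (δz)² = 19.6;  (δb)² = 0.640;  (3·δs)² = 109
δS = √(129) = 11.4
S = 179, so δS/S = 11.4/179 = 0.0634.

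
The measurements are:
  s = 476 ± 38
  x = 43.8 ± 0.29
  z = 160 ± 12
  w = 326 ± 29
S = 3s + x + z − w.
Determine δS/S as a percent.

S is a linear combination, so absolute uncertainties add in quadrature:
  (3·δs)² = 13000;  (δx)² = 0.0841;  (δz)² = 144;  (δw)² = 841
δS = √(14000) = 118
S = 1310, so δS/S = 118/1310 = 0.0906.

9.06%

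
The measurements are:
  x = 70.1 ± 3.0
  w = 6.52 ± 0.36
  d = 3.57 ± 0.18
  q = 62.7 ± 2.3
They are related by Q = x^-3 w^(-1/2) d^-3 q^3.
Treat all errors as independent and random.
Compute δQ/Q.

Products/powers → add relative errors in quadrature, weighted by exponent:
  (-3·δx/x)² = (-3×0.0428)² = 0.0165;  (−½·δw/w)² = (-0.5×0.0552)² = 0.000762;  (-3·δd/d)² = (-3×0.0504)² = 0.0229;  (3·δq/q)² = (3×0.0367)² = 0.0121
δQ/Q = √(0.0522) = 0.229

0.229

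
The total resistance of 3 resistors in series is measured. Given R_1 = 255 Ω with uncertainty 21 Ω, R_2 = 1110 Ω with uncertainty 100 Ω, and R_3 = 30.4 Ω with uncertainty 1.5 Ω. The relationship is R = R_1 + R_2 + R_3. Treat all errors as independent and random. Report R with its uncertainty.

1400 ± 102 Ω

Sums and differences: (δR)² = Σ (cᵢ δxᵢ)².
  (δR_1)² = 441;  (δR_2)² = 10000;  (δR_3)² = 2.25
δR = √(10400) = 102 Ω
R = 1400 Ω.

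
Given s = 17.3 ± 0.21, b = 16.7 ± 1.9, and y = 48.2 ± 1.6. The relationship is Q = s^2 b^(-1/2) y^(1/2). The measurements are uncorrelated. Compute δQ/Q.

0.0640

Each factor contributes (exponent × relative error)² to (δQ/Q)²:
  (2·δs/s)² = (2×0.0121)² = 0.000589;  (−½·δb/b)² = (-0.5×0.114)² = 0.00324;  (½·δy/y)² = (0.5×0.0332)² = 0.000275
δQ/Q = √(0.00410) = 0.0640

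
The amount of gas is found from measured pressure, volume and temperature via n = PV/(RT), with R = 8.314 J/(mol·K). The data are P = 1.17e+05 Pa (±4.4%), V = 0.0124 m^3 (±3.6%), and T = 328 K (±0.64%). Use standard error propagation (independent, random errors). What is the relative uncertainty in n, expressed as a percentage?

5.72%

For a monomial n ∝ P, V, T^-1, fractional errors add in quadrature:
  (1·δP/P)² = (1×0.0440)² = 0.00194;  (1·δV/V)² = (1×0.0360)² = 0.00130;  (-1·δT/T)² = (-1×0.00640)² = 4.1e-05
δn/n = √(0.00327) = 0.0572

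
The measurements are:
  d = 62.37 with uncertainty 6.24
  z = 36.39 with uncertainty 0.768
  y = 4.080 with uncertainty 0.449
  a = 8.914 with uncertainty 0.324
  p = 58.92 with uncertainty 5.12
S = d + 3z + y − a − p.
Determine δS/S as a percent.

7.80%

Absolute uncertainties add in quadrature for a linear combination:
  (δd)² = 38.9;  (3·δz)² = 5.31;  (δy)² = 0.202;  (δa)² = 0.105;  (δp)² = 26.2
δS = √(70.8) = 8.41
S = 107.8, so δS/S = 8.41/107.8 = 0.0780.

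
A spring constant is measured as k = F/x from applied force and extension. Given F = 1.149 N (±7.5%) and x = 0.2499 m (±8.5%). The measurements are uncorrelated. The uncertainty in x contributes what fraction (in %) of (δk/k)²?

(δk/k)² = (1·δF/F)² + (-1·δx/x)²
  F term: (1×0.0750)² = 0.00562
  x term: (-1×0.0850)² = 0.00723
Total = 0.0129. Share from x = 0.00723/0.0129 = 0.562.

56.2%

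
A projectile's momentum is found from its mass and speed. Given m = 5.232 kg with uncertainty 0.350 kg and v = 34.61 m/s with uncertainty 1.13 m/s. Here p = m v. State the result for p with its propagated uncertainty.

181.1 ± 13.5 kg·m/s

Products/powers → add relative errors in quadrature, weighted by exponent:
  (1·δm/m)² = (1×0.0669)² = 0.00448;  (1·δv/v)² = (1×0.0326)² = 0.00107
δp/p = √(0.00554) = 0.0744
p = 181.1 kg·m/s, so δp = 0.0744 × 181.1 = 13.5 kg·m/s.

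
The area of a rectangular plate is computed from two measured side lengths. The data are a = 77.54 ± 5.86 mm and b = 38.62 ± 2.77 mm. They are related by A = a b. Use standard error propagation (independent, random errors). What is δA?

Since A is a product/quotient, work with relative uncertainties:
  (1·δa/a)² = (1×0.0756)² = 0.00571;  (1·δb/b)² = (1×0.0717)² = 0.00514
δA/A = √(0.0109) = 0.104
A = 2995 mm^2, so δA = 0.104 × 2995 = 312 mm^2.

312 mm^2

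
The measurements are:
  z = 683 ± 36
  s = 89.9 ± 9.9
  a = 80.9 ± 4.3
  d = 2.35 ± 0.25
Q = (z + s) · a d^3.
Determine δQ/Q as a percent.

Let u = z + s = 773. δu = √(δz² + δs²) = √(1300 + 98.0) = 37.3, so δu/u = 0.0483.
Q is then a monomial in u, a, d:
δQ/Q = √((δu/u)² + (1·δa/a)² + (3·δd/d)²) = √(0.00233 + 0.00283 + 0.102) = 0.327

32.7%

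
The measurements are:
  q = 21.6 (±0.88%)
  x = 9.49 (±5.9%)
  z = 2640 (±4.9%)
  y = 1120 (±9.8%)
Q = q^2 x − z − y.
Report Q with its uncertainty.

Let p = q^2·x = 4430. δp/p = √((2·δq/q)² + (1·δx/x)²) = √(0.000310 + 0.00348) = 0.0616, so δp = 273.
Q = p − z − y: δQ = √(δp² + δz² + δy²) = √(74300 + 16700 + 12000) = 321
Q = 668.

668 ± 321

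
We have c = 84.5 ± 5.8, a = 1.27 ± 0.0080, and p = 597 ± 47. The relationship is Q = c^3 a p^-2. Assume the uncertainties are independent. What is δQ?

Relative error in a monomial: (δQ/Q)² = Σ (nᵢ · δxᵢ/xᵢ)².
  (3·δc/c)² = (3×0.0686)² = 0.0424;  (1·δa/a)² = (1×0.00630)² = 3.97e-05;  (-2·δp/p)² = (-2×0.0787)² = 0.0248
δQ/Q = √(0.0672) = 0.259
Q = 2.15, so δQ = 0.259 × 2.15 = 0.557.

0.557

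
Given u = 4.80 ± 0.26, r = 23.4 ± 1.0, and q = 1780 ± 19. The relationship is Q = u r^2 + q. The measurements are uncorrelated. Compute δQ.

267

Let p = u·r^2 = 2630. δp/p = √((1·δu/u)² + (2·δr/r)²) = √(0.00293 + 0.00731) = 0.101, so δp = 266.
Q = p + q: δQ = √(δp² + δq²) = √(70700 + 361) = 267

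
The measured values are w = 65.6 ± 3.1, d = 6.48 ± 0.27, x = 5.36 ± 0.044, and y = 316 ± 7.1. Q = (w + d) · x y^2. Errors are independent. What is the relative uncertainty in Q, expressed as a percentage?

Let u = w + d = 72.1. δu = √(δw² + δd²) = √(9.61 + 0.0729) = 3.11, so δu/u = 0.0432.
Q is then a monomial in u, x, y:
δQ/Q = √((δu/u)² + (1·δx/x)² + (2·δy/y)²) = √(0.00186 + 6.74e-05 + 0.00202) = 0.0629

6.29%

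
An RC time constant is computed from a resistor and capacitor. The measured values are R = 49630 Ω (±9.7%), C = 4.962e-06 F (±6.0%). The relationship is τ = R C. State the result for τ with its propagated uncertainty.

0.2463 ± 0.0281 s

Since τ is a product/quotient, work with relative uncertainties:
  (1·δR/R)² = (1×0.0970)² = 0.00941;  (1·δC/C)² = (1×0.0600)² = 0.00360
δτ/τ = √(0.0130) = 0.114
τ = 0.2463 s, so δτ = 0.114 × 0.2463 = 0.0281 s.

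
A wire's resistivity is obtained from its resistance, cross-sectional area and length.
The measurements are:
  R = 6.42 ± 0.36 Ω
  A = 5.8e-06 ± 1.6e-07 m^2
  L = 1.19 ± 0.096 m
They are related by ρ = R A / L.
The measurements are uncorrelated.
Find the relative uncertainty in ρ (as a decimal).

0.102

For a monomial ρ ∝ R, A, L^-1, fractional errors add in quadrature:
  (1·δR/R)² = (1×0.0561)² = 0.00314;  (1·δA/A)² = (1×0.0276)² = 0.000761;  (-1·δL/L)² = (-1×0.0807)² = 0.00651
δρ/ρ = √(0.0104) = 0.102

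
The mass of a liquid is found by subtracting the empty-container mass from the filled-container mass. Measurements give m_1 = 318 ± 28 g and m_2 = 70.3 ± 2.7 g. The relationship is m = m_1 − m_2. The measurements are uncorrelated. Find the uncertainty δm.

Each term contributes (cᵢ δxᵢ)² to (δm)²:
  (δm_1)² = 784;  (δm_2)² = 7.29
δm = √(791) = 28.1 g

28.1 g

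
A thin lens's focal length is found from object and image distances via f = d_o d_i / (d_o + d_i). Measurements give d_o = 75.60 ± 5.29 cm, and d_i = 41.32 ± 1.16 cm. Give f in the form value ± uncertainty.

∂f/∂d_o = (d_i/(d_o+d_i))² = 0.125;  ∂f/∂d_i = (d_o/(d_o+d_i))² = 0.418
δf = √((∂f/∂d_o · δd_o)² + (∂f/∂d_i · δd_i)²) = √(0.437 + 0.235) = 0.820 cm
f = 26.72 cm.

26.72 ± 0.820 cm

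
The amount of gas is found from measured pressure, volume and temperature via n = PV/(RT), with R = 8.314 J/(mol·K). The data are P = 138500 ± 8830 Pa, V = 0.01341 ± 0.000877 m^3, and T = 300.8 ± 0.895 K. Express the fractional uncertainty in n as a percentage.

Each factor contributes (exponent × relative error)² to (δn/n)²:
  (1·δP/P)² = (1×0.0638)² = 0.00406;  (1·δV/V)² = (1×0.0654)² = 0.00428;  (-1·δT/T)² = (-1×0.00298)² = 8.85e-06
δn/n = √(0.00835) = 0.0914

9.14%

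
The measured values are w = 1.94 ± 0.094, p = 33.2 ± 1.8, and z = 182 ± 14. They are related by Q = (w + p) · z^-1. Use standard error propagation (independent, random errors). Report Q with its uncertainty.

0.193 ± 0.0179

Let u = w + p = 35.1. δu = √(δw² + δp²) = √(0.00884 + 3.24) = 1.80, so δu/u = 0.0513.
Q is then a monomial in u, z:
δQ/Q = √((δu/u)² + (-1·δz/z)²) = √(0.00263 + 0.00592) = 0.0925
Q = 0.193, so δQ = 0.0925 × 0.193 = 0.0179.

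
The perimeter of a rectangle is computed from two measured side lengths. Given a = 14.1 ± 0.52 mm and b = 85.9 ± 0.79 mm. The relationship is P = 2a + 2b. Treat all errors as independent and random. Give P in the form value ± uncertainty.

P is a linear combination, so absolute uncertainties add in quadrature:
  (2·δa)² = 1.08;  (2·δb)² = 2.50
δP = √(3.58) = 1.89 mm
P = 200 mm.

200 ± 1.89 mm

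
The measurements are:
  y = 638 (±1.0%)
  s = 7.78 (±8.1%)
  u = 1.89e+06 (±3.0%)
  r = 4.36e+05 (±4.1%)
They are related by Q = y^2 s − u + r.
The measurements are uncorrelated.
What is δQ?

Let p = y^2·s = 3.17e+06. δp/p = √((2·δy/y)² + (1·δs/s)²) = √(0.000400 + 0.00656) = 0.0834, so δp = 2.64e+05.
Q = p − u + r: δQ = √(δp² + δu² + δr²) = √(6.98e+10 + 3.21e+09 + 3.2e+08) = 2.71e+05

2.71e+05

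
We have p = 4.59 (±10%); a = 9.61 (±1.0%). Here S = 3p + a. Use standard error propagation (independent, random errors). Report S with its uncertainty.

Sums and differences: (δS)² = Σ (cᵢ δxᵢ)².
  (3·δp)² = 1.90;  (δa)² = 0.00924
δS = √(1.91) = 1.38
S = 23.4.

23.4 ± 1.38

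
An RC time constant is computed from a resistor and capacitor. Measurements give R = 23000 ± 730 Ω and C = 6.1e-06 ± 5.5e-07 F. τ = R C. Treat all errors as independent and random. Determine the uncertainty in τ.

0.0134 s

For a monomial τ ∝ R, C, fractional errors add in quadrature:
  (1·δR/R)² = (1×0.0317)² = 0.00101;  (1·δC/C)² = (1×0.0902)² = 0.00813
δτ/τ = √(0.00914) = 0.0956
τ = 0.140 s, so δτ = 0.0956 × 0.140 = 0.0134 s.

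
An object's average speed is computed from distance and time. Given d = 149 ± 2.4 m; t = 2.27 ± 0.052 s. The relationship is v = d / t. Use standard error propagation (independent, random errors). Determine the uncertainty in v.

Products/powers → add relative errors in quadrature, weighted by exponent:
  (1·δd/d)² = (1×0.0161)² = 0.000259;  (-1·δt/t)² = (-1×0.0229)² = 0.000525
δv/v = √(0.000784) = 0.0280
v = 65.6 m/s, so δv = 0.0280 × 65.6 = 1.84 m/s.

1.84 m/s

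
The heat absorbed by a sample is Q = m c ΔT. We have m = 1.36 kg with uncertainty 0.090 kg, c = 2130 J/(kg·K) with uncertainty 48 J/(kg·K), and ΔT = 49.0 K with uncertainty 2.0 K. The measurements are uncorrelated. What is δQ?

11500 J

Each factor contributes (exponent × relative error)² to (δQ/Q)²:
  (1·δm/m)² = (1×0.0662)² = 0.00438;  (1·δc/c)² = (1×0.0225)² = 0.000508;  (1·δΔT/ΔT)² = (1×0.0408)² = 0.00167
δQ/Q = √(0.00655) = 0.0810
Q = 1.42e+05 J, so δQ = 0.0810 × 1.42e+05 = 11500 J.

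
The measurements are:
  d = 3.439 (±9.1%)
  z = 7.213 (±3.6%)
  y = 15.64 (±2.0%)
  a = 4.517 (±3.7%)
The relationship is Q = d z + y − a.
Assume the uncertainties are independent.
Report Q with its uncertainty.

Let p = d·z = 24.81. δp/p = √((1·δd/d)² + (1·δz/z)²) = √(0.00828 + 0.00130) = 0.0979, so δp = 2.43.
Q = p + y − a: δQ = √(δp² + δy² + δa²) = √(5.89 + 0.0978 + 0.0279) = 2.45
Q = 35.93.

35.93 ± 2.45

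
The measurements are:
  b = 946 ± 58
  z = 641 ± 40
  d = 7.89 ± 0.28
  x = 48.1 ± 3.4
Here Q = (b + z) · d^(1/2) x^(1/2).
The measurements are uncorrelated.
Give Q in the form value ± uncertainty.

30900 ± 1840

Let u = b + z = 1590. δu = √(δb² + δz²) = √(3360 + 1600) = 70.5, so δu/u = 0.0444.
Q is then a monomial in u, d, x:
δQ/Q = √((δu/u)² + (½·δd/d)² + (½·δx/x)²) = √(0.00197 + 0.000315 + 0.00125) = 0.0595
Q = 30900, so δQ = 0.0595 × 30900 = 1840.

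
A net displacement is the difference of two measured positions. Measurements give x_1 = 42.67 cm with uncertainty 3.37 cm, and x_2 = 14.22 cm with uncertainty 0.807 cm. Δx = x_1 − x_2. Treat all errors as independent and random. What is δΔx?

3.47 cm

Sums and differences: (δΔx)² = Σ (cᵢ δxᵢ)².
  (δx_1)² = 11.4;  (δx_2)² = 0.651
δΔx = √(12.0) = 3.47 cm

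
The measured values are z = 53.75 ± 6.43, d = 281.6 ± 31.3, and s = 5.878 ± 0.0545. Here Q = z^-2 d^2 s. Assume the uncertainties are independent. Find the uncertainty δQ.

52.7

Relative error in a monomial: (δQ/Q)² = Σ (nᵢ · δxᵢ/xᵢ)².
  (-2·δz/z)² = (-2×0.120)² = 0.0572;  (2·δd/d)² = (2×0.111)² = 0.0494;  (1·δs/s)² = (1×0.00927)² = 8.6e-05
δQ/Q = √(0.107) = 0.327
Q = 161.3, so δQ = 0.327 × 161.3 = 52.7.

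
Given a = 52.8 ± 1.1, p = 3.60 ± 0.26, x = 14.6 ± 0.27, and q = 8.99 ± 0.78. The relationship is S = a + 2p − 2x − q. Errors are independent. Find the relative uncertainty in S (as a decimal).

0.0707

Each term contributes (cᵢ δxᵢ)² to (δS)²:
  (δa)² = 1.21;  (2·δp)² = 0.270;  (2·δx)² = 0.292;  (δq)² = 0.608
δS = √(2.38) = 1.54
S = 21.8, so δS/S = 1.54/21.8 = 0.0707.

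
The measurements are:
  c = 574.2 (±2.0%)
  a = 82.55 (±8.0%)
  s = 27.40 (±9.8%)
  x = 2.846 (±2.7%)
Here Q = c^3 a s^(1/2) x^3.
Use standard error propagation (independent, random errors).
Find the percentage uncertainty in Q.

For a monomial Q ∝ c^3, a, s^(1/2), x^3, fractional errors add in quadrature:
  (3·δc/c)² = (3×0.0200)² = 0.00360;  (1·δa/a)² = (1×0.0800)² = 0.00640;  (½·δs/s)² = (0.5×0.0980)² = 0.00240;  (3·δx/x)² = (3×0.0270)² = 0.00656
δQ/Q = √(0.0190) = 0.138

13.8%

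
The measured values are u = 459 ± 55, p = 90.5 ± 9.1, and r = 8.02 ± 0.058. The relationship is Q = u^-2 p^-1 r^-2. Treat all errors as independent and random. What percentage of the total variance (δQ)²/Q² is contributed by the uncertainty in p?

14.9%

(δQ/Q)² = (-2·δu/u)² + (-1·δp/p)² + (-2·δr/r)²
  u term: (-2×0.120)² = 0.0574
  p term: (-1×0.101)² = 0.0101
  r term: (-2×0.00723)² = 0.000209
Total = 0.0678. Share from p = 0.0101/0.0678 = 0.149.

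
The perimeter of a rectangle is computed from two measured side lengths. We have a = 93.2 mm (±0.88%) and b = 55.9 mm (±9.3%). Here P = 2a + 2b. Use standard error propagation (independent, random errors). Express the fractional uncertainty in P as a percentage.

P is a linear combination, so absolute uncertainties add in quadrature:
  (2·δa)² = 2.69;  (2·δb)² = 108
δP = √(111) = 10.5 mm
P = 298 mm, so δP/P = 10.5/298 = 0.0353.

3.53%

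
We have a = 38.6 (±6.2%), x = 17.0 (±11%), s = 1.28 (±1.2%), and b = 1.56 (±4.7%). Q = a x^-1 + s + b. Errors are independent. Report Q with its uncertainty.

5.11 ± 0.296

Let p = a·x^-1 = 2.27. δp/p = √((1·δa/a)² + (-1·δx/x)²) = √(0.00384 + 0.0121) = 0.126, so δp = 0.287.
Q = p + s + b: δQ = √(δp² + δs² + δb²) = √(0.0822 + 0.000236 + 0.00538) = 0.296
Q = 5.11.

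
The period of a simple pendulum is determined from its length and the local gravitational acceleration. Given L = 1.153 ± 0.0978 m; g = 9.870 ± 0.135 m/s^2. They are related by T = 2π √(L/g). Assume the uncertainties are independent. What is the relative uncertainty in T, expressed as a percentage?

Relative error in a monomial: (δT/T)² = Σ (nᵢ · δxᵢ/xᵢ)².
  (½·δL/L)² = (0.5×0.0848)² = 0.00180;  (−½·δg/g)² = (-0.5×0.0137)² = 4.68e-05
δT/T = √(0.00185) = 0.0430

4.30%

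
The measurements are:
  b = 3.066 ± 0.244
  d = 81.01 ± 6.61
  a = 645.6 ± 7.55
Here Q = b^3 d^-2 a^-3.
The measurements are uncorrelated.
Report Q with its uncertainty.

Products/powers → add relative errors in quadrature, weighted by exponent:
  (3·δb/b)² = (3×0.0796)² = 0.0570;  (-2·δd/d)² = (-2×0.0816)² = 0.0266;  (-3·δa/a)² = (-3×0.0117)² = 0.00123
δQ/Q = √(0.0849) = 0.291
Q = 1.632e-11, so δQ = 0.291 × 1.632e-11 = 4.75e-12.

(1.632 ± 0.475) × 10^-11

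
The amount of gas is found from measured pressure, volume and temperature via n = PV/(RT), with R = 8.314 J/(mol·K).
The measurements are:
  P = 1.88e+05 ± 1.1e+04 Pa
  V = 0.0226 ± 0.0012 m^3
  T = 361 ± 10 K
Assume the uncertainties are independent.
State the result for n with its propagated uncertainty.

Products/powers → add relative errors in quadrature, weighted by exponent:
  (1·δP/P)² = (1×0.0585)² = 0.00342;  (1·δV/V)² = (1×0.0531)² = 0.00282;  (-1·δT/T)² = (-1×0.0277)² = 0.000767
δn/n = √(0.00701) = 0.0837
n = 1.42 mol, so δn = 0.0837 × 1.42 = 0.119 mol.

1.42 ± 0.119 mol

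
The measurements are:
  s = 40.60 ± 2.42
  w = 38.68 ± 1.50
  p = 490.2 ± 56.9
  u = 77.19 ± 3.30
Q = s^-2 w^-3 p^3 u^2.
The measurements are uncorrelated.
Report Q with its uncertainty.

7358 ± 2910

Relative error in a monomial: (δQ/Q)² = Σ (nᵢ · δxᵢ/xᵢ)².
  (-2·δs/s)² = (-2×0.0596)² = 0.0142;  (-3·δw/w)² = (-3×0.0388)² = 0.0135;  (3·δp/p)² = (3×0.116)² = 0.121;  (2·δu/u)² = (2×0.0428)² = 0.00731
δQ/Q = √(0.156) = 0.395
Q = 7358, so δQ = 0.395 × 7358 = 2910.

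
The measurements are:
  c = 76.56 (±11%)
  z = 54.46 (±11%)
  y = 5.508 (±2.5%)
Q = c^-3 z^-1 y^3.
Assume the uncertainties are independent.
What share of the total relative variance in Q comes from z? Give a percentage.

9.56%

(δQ/Q)² = (-3·δc/c)² + (-1·δz/z)² + (3·δy/y)²
  c term: (-3×0.110)² = 0.109
  z term: (-1×0.110)² = 0.0121
  y term: (3×0.0250)² = 0.00563
Total = 0.127. Share from z = 0.0121/0.127 = 0.0956.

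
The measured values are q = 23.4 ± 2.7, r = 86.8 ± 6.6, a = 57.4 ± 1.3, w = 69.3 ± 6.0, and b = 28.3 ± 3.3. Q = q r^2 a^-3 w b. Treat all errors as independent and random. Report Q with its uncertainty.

1830 ± 456

Since Q is a product/quotient, work with relative uncertainties:
  (1·δq/q)² = (1×0.115)² = 0.0133;  (2·δr/r)² = (2×0.0760)² = 0.0231;  (-3·δa/a)² = (-3×0.0226)² = 0.00462;  (1·δw/w)² = (1×0.0866)² = 0.00750;  (1·δb/b)² = (1×0.117)² = 0.0136
δQ/Q = √(0.0621) = 0.249
Q = 1830, so δQ = 0.249 × 1830 = 456.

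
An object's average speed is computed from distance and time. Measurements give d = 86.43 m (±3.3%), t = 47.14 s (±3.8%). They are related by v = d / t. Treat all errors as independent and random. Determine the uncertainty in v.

Products/powers → add relative errors in quadrature, weighted by exponent:
  (1·δd/d)² = (1×0.0330)² = 0.00109;  (-1·δt/t)² = (-1×0.0380)² = 0.00144
δv/v = √(0.00253) = 0.0503
v = 1.833 m/s, so δv = 0.0503 × 1.833 = 0.0923 m/s.

0.0923 m/s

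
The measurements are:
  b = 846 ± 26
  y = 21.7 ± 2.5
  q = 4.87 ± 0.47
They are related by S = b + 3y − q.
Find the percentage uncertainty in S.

2.99%

Absolute uncertainties add in quadrature for a linear combination:
  (δb)² = 676;  (3·δy)² = 56.2;  (δq)² = 0.221
δS = √(732) = 27.1
S = 906, so δS/S = 27.1/906 = 0.0299.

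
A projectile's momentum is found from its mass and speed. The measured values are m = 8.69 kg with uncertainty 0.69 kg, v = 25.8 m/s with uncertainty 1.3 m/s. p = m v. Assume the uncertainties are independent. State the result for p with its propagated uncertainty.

224 ± 21.1 kg·m/s

For a monomial p ∝ m, v, fractional errors add in quadrature:
  (1·δm/m)² = (1×0.0794)² = 0.00630;  (1·δv/v)² = (1×0.0504)² = 0.00254
δp/p = √(0.00884) = 0.0940
p = 224 kg·m/s, so δp = 0.0940 × 224 = 21.1 kg·m/s.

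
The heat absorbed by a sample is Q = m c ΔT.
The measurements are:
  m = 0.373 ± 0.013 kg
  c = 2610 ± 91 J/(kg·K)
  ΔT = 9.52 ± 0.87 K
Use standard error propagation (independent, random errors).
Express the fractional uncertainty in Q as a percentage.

10.4%

For a monomial Q ∝ m, c, ΔT, fractional errors add in quadrature:
  (1·δm/m)² = (1×0.0349)² = 0.00121;  (1·δc/c)² = (1×0.0349)² = 0.00122;  (1·δΔT/ΔT)² = (1×0.0914)² = 0.00835
δQ/Q = √(0.0108) = 0.104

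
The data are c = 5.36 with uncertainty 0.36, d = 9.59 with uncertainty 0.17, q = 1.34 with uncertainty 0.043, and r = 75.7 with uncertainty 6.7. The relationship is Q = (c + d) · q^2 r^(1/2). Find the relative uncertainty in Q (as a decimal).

Let u = c + d = 14.9. δu = √(δc² + δd²) = √(0.130 + 0.0289) = 0.398, so δu/u = 0.0266.
Q is then a monomial in u, q, r:
δQ/Q = √((δu/u)² + (2·δq/q)² + (½·δr/r)²) = √(0.000709 + 0.00412 + 0.00196) = 0.0824

0.0824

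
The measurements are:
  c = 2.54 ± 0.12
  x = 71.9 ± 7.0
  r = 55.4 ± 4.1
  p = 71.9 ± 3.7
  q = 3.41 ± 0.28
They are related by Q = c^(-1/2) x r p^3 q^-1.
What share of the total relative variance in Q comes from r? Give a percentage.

11.9%

(δQ/Q)² = (−½·δc/c)² + (1·δx/x)² + (1·δr/r)² + (3·δp/p)² + (-1·δq/q)²
  c term: (-0.5×0.0472)² = 0.000558
  x term: (1×0.0974)² = 0.00948
  r term: (1×0.0740)² = 0.00548
  p term: (3×0.0515)² = 0.0238
  q term: (-1×0.0821)² = 0.00674
Total = 0.0461. Share from r = 0.00548/0.0461 = 0.119.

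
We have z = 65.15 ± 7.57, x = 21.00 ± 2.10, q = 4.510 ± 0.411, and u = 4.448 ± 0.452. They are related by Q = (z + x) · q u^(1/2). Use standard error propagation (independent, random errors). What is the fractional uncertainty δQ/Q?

0.139

Let w = z + x = 86.15. δw = √(δz² + δx²) = √(57.3 + 4.41) = 7.86, so δw/w = 0.0912.
Q is then a monomial in w, q, u:
δQ/Q = √((δw/w)² + (1·δq/q)² + (½·δu/u)²) = √(0.00832 + 0.00830 + 0.00258) = 0.139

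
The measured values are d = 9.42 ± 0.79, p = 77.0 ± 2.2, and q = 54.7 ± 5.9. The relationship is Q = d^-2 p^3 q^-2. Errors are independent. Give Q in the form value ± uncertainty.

Products/powers → add relative errors in quadrature, weighted by exponent:
  (-2·δd/d)² = (-2×0.0839)² = 0.0281;  (3·δp/p)² = (3×0.0286)² = 0.00735;  (-2·δq/q)² = (-2×0.108)² = 0.0465
δQ/Q = √(0.0820) = 0.286
Q = 1.72, so δQ = 0.286 × 1.72 = 0.492.

1.72 ± 0.492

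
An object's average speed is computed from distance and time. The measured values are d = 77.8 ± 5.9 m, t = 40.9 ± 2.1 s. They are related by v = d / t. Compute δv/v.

0.0916

v is a product of powers, so relative uncertainties combine in quadrature:
  (1·δd/d)² = (1×0.0758)² = 0.00575;  (-1·δt/t)² = (-1×0.0513)² = 0.00264
δv/v = √(0.00839) = 0.0916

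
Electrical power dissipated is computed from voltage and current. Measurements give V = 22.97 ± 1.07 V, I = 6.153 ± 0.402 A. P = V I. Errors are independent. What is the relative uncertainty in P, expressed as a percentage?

8.02%

Each factor contributes (exponent × relative error)² to (δP/P)²:
  (1·δV/V)² = (1×0.0466)² = 0.00217;  (1·δI/I)² = (1×0.0653)² = 0.00427
δP/P = √(0.00644) = 0.0802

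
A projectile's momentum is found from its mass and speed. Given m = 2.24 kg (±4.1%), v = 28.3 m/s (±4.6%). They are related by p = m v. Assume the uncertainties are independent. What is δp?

3.91 kg·m/s

Since p is a product/quotient, work with relative uncertainties:
  (1·δm/m)² = (1×0.0410)² = 0.00168;  (1·δv/v)² = (1×0.0460)² = 0.00212
δp/p = √(0.00380) = 0.0616
p = 63.4 kg·m/s, so δp = 0.0616 × 63.4 = 3.91 kg·m/s.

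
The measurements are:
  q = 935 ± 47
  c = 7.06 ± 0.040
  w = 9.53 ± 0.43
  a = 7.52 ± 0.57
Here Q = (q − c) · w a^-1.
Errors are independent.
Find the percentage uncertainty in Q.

10.2%

Let u = q − c = 928. δu = √(δq² + δc²) = √(2210 + 0.00160) = 47.0, so δu/u = 0.0506.
Q is then a monomial in u, w, a:
δQ/Q = √((δu/u)² + (1·δw/w)² + (-1·δa/a)²) = √(0.00257 + 0.00204 + 0.00575) = 0.102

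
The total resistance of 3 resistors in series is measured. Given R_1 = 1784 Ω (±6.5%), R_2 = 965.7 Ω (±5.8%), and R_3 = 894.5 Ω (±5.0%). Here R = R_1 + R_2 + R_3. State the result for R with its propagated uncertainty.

3644 ± 136 Ω

Sums and differences: (δR)² = Σ (cᵢ δxᵢ)².
  (δR_1)² = 13400;  (δR_2)² = 3140;  (δR_3)² = 2000
δR = √(18600) = 136 Ω
R = 3644 Ω.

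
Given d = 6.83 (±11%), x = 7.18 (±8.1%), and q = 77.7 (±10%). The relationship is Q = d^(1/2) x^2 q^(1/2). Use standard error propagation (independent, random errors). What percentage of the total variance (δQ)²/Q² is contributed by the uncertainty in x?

82.6%

(δQ/Q)² = (½·δd/d)² + (2·δx/x)² + (½·δq/q)²
  d term: (0.5×0.110)² = 0.00302
  x term: (2×0.0810)² = 0.0262
  q term: (0.5×0.100)² = 0.00250
Total = 0.0318. Share from x = 0.0262/0.0318 = 0.826.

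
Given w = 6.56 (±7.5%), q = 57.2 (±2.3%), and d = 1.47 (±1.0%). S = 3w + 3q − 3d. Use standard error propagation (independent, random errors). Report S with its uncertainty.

187 ± 4.21

S is a linear combination, so absolute uncertainties add in quadrature:
  (3·δw)² = 2.18;  (3·δq)² = 15.6;  (3·δd)² = 0.00194
δS = √(17.8) = 4.21
S = 187.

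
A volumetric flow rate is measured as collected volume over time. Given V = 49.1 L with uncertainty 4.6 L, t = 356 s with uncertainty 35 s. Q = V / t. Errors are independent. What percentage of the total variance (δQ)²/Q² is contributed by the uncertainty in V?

(δQ/Q)² = (1·δV/V)² + (-1·δt/t)²
  V term: (1×0.0937)² = 0.00878
  t term: (-1×0.0983)² = 0.00967
Total = 0.0184. Share from V = 0.00878/0.0184 = 0.476.

47.6%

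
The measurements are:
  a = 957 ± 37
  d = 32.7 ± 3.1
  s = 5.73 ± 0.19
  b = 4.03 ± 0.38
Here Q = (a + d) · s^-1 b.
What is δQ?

Let u = a + d = 990. δu = √(δa² + δd²) = √(1370 + 9.61) = 37.1, so δu/u = 0.0375.
Q is then a monomial in u, s, b:
δQ/Q = √((δu/u)² + (-1·δs/s)² + (1·δb/b)²) = √(0.00141 + 0.00110 + 0.00889) = 0.107
Q = 696, so δQ = 0.107 × 696 = 74.3.

74.3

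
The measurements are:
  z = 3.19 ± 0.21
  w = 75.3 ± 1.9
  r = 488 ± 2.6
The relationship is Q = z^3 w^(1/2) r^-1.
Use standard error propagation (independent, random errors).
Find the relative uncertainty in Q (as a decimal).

Products/powers → add relative errors in quadrature, weighted by exponent:
  (3·δz/z)² = (3×0.0658)² = 0.0390;  (½·δw/w)² = (0.5×0.0252)² = 0.000159;  (-1·δr/r)² = (-1×0.00533)² = 2.84e-05
δQ/Q = √(0.0392) = 0.198

0.198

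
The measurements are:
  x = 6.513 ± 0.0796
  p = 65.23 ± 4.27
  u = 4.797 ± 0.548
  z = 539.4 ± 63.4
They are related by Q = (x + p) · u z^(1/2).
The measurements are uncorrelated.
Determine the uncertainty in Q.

1130

Let w = x + p = 71.74. δw = √(δx² + δp²) = √(0.00634 + 18.2) = 4.27, so δw/w = 0.0595.
Q is then a monomial in w, u, z:
δQ/Q = √((δw/w)² + (1·δu/u)² + (½·δz/z)²) = √(0.00354 + 0.0131 + 0.00345) = 0.142
Q = 7993, so δQ = 0.142 × 7993 = 1130.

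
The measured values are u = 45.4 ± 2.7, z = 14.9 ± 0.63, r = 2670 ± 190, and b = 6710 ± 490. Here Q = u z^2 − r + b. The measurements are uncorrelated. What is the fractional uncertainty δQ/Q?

Let p = u·z^2 = 10100. δp/p = √((1·δu/u)² + (2·δz/z)²) = √(0.00354 + 0.00715) = 0.103, so δp = 1040.
Q = p − r + b: δQ = √(δp² + δr² + δb²) = √(1.09e+06 + 36100 + 2.4e+05) = 1170
Q = 14100, so δQ/Q = 1170/14100 = 0.0827.

0.0827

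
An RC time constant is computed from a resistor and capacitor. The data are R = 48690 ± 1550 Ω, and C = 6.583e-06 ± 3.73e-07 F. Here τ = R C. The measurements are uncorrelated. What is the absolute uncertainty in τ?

Since τ is a product/quotient, work with relative uncertainties:
  (1·δR/R)² = (1×0.0318)² = 0.00101;  (1·δC/C)² = (1×0.0567)² = 0.00321
δτ/τ = √(0.00422) = 0.0650
τ = 0.3205 s, so δτ = 0.0650 × 0.3205 = 0.0208 s.

0.0208 s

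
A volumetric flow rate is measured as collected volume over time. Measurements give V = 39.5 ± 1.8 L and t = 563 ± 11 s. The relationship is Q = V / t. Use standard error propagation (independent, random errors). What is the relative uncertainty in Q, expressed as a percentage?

Products/powers → add relative errors in quadrature, weighted by exponent:
  (1·δV/V)² = (1×0.0456)² = 0.00208;  (-1·δt/t)² = (-1×0.0195)² = 0.000382
δQ/Q = √(0.00246) = 0.0496

4.96%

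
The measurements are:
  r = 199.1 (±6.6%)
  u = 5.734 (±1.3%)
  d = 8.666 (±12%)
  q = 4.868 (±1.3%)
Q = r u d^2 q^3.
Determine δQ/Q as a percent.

Q is a product of powers, so relative uncertainties combine in quadrature:
  (1·δr/r)² = (1×0.0660)² = 0.00436;  (1·δu/u)² = (1×0.0130)² = 0.000169;  (2·δd/d)² = (2×0.120)² = 0.0576;  (3·δq/q)² = (3×0.0130)² = 0.00152
δQ/Q = √(0.0636) = 0.252

25.2%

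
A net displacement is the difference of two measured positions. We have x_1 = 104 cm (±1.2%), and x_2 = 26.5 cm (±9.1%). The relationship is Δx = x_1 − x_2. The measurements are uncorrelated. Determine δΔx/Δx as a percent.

3.50%

Each term contributes (cᵢ δxᵢ)² to (δΔx)²:
  (δx_1)² = 1.56;  (δx_2)² = 5.82
δΔx = √(7.37) = 2.72 cm
Δx = 77.5 cm, so δΔx/Δx = 2.72/77.5 = 0.0350.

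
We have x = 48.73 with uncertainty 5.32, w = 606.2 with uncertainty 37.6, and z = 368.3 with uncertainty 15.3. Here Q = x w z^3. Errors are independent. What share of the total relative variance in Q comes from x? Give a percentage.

(δQ/Q)² = (1·δx/x)² + (1·δw/w)² + (3·δz/z)²
  x term: (1×0.109)² = 0.0119
  w term: (1×0.0620)² = 0.00385
  z term: (3×0.0415)² = 0.0155
Total = 0.0313. Share from x = 0.0119/0.0313 = 0.381.

38.1%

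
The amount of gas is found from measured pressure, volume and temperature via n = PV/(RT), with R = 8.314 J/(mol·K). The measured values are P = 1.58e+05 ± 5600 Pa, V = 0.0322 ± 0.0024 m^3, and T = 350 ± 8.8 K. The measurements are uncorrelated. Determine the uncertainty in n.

0.151 mol

Each factor contributes (exponent × relative error)² to (δn/n)²:
  (1·δP/P)² = (1×0.0354)² = 0.00126;  (1·δV/V)² = (1×0.0745)² = 0.00556;  (-1·δT/T)² = (-1×0.0251)² = 0.000632
δn/n = √(0.00744) = 0.0863
n = 1.75 mol, so δn = 0.0863 × 1.75 = 0.151 mol.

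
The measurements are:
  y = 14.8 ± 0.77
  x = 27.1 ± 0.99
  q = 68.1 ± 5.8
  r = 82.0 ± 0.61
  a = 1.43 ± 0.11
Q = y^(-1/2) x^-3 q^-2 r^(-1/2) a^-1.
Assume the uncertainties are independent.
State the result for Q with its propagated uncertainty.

Relative error in a monomial: (δQ/Q)² = Σ (nᵢ · δxᵢ/xᵢ)².
  (−½·δy/y)² = (-0.5×0.0520)² = 0.000677;  (-3·δx/x)² = (-3×0.0365)² = 0.0120;  (-2·δq/q)² = (-2×0.0852)² = 0.0290;  (−½·δr/r)² = (-0.5×0.00744)² = 1.38e-05;  (-1·δa/a)² = (-1×0.0769)² = 0.00592
δQ/Q = √(0.0476) = 0.218
Q = 2.17e-10, so δQ = 0.218 × 2.17e-10 = 4.75e-11.

(2.17 ± 0.475) × 10^-10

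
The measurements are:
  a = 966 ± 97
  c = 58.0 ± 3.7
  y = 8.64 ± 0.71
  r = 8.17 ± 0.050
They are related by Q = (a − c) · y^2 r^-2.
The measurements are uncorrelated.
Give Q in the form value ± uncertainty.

1020 ± 199

Let u = a − c = 908. δu = √(δa² + δc²) = √(9410 + 13.7) = 97.1, so δu/u = 0.107.
Q is then a monomial in u, y, r:
δQ/Q = √((δu/u)² + (2·δy/y)² + (-2·δr/r)²) = √(0.0114 + 0.0270 + 0.000150) = 0.196
Q = 1020, so δQ = 0.196 × 1020 = 199.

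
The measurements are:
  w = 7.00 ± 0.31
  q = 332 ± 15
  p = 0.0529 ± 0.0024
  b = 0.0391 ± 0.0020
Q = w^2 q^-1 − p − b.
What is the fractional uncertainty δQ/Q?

0.270

Let h = w^2·q^-1 = 0.148. δh/h = √((2·δw/w)² + (-1·δq/q)²) = √(0.00784 + 0.00204) = 0.0994, so δh = 0.0147.
Q = h − p − b: δQ = √(δh² + δp² + δb²) = √(0.000215 + 5.76e-06 + 4e-06) = 0.0150
Q = 0.0556, so δQ/Q = 0.0150/0.0556 = 0.270.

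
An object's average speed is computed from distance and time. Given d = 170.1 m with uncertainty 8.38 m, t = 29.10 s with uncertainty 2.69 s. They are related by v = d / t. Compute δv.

Since v is a product/quotient, work with relative uncertainties:
  (1·δd/d)² = (1×0.0493)² = 0.00243;  (-1·δt/t)² = (-1×0.0924)² = 0.00855
δv/v = √(0.0110) = 0.105
v = 5.845 m/s, so δv = 0.105 × 5.845 = 0.612 m/s.

0.612 m/s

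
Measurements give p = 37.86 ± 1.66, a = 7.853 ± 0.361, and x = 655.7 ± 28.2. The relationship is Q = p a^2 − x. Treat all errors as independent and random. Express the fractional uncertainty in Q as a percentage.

14.3%

Let w = p·a^2 = 2335. δw/w = √((1·δp/p)² + (2·δa/a)²) = √(0.00192 + 0.00845) = 0.102, so δw = 238.
Q = w − x: δQ = √(δw² + δx²) = √(56600 + 795) = 239
Q = 1679, so δQ/Q = 239/1679 = 0.143.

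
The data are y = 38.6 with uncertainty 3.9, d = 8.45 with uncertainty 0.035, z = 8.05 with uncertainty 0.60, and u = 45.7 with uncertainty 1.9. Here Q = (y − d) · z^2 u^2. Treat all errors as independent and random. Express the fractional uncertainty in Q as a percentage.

21.4%

Let w = y − d = 30.2. δw = √(δy² + δd²) = √(15.2 + 0.00123) = 3.90, so δw/w = 0.129.
Q is then a monomial in w, z, u:
δQ/Q = √((δw/w)² + (2·δz/z)² + (2·δu/u)²) = √(0.0167 + 0.0222 + 0.00691) = 0.214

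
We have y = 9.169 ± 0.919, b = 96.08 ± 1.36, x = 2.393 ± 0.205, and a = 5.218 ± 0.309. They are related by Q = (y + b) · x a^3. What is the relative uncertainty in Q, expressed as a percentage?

Let u = y + b = 105.2. δu = √(δy² + δb²) = √(0.845 + 1.85) = 1.64, so δu/u = 0.0156.
Q is then a monomial in u, x, a:
δQ/Q = √((δu/u)² + (1·δx/x)² + (3·δa/a)²) = √(0.000243 + 0.00734 + 0.0316) = 0.198

19.8%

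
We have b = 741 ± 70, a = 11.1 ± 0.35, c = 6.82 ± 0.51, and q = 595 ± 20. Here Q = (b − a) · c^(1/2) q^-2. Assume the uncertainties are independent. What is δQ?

0.000662

Let u = b − a = 730. δu = √(δb² + δa²) = √(4900 + 0.122) = 70.0, so δu/u = 0.0959.
Q is then a monomial in u, c, q:
δQ/Q = √((δu/u)² + (½·δc/c)² + (-2·δq/q)²) = √(0.00920 + 0.00140 + 0.00452) = 0.123
Q = 0.00538, so δQ = 0.123 × 0.00538 = 0.000662.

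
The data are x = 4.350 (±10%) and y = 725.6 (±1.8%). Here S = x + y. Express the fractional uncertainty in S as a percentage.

1.79%

S is a linear combination, so absolute uncertainties add in quadrature:
  (δx)² = 0.189;  (δy)² = 171
δS = √(171) = 13.1
S = 730.0, so δS/S = 13.1/730.0 = 0.0179.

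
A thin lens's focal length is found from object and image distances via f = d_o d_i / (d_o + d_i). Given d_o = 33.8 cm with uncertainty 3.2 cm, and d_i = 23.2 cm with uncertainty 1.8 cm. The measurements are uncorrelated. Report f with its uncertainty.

∂f/∂d_o = (d_i/(d_o+d_i))² = 0.166;  ∂f/∂d_i = (d_o/(d_o+d_i))² = 0.352
δf = √((∂f/∂d_o · δd_o)² + (∂f/∂d_i · δd_i)²) = √(0.281 + 0.401) = 0.826 cm
f = 13.8 cm.

13.8 ± 0.826 cm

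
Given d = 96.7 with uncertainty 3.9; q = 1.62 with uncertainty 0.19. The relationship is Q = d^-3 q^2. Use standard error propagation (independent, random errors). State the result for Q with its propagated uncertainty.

Products/powers → add relative errors in quadrature, weighted by exponent:
  (-3·δd/d)² = (-3×0.0403)² = 0.0146;  (2·δq/q)² = (2×0.117)² = 0.0550
δQ/Q = √(0.0697) = 0.264
Q = 2.9e-06, so δQ = 0.264 × 2.9e-06 = 7.66e-07.

(2.90 ± 0.766) × 10^-6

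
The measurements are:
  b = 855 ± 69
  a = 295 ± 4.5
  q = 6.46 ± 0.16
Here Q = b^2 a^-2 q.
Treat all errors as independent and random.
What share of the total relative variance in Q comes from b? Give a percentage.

94.4%

(δQ/Q)² = (2·δb/b)² + (-2·δa/a)² + (1·δq/q)²
  b term: (2×0.0807)² = 0.0261
  a term: (-2×0.0153)² = 0.000931
  q term: (1×0.0248)² = 0.000613
Total = 0.0276. Share from b = 0.0261/0.0276 = 0.944.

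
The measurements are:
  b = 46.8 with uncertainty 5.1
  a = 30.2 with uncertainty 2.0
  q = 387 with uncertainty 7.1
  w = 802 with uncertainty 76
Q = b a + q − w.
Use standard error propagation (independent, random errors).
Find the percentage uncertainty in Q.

Let p = b·a = 1410. δp/p = √((1·δb/b)² + (1·δa/a)²) = √(0.0119 + 0.00439) = 0.128, so δp = 180.
Q = p + q − w: δQ = √(δp² + δq² + δw²) = √(32500 + 50.4 + 5780) = 196
Q = 998, so δQ/Q = 196/998 = 0.196.

19.6%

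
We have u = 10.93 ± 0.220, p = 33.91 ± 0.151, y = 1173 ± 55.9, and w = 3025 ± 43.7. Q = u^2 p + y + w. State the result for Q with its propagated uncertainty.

8249 ± 179

Let h = u^2·p = 4051. δh/h = √((2·δu/u)² + (1·δp/p)²) = √(0.00162 + 1.98e-05) = 0.0405, so δh = 164.
Q = h + y + w: δQ = √(δh² + δy² + δw²) = √(26900 + 3120 + 1910) = 179
Q = 8249.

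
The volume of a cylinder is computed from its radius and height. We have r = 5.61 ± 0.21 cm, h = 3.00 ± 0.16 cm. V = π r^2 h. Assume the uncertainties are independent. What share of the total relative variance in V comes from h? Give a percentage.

33.7%

(δV/V)² = (2·δr/r)² + (1·δh/h)²
  r term: (2×0.0374)² = 0.00560
  h term: (1×0.0533)² = 0.00284
Total = 0.00845. Share from h = 0.00284/0.00845 = 0.337.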